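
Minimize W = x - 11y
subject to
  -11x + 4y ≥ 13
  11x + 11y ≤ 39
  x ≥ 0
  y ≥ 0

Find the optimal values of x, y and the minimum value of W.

x = 0, y = 39/11, minimum W = -39

Feasible corners and W = x - 11y:
  (13/165, 52/15) → W = -2093/55
  (0, 13/4) → W = -143/4
  (0, 39/11) → W = -39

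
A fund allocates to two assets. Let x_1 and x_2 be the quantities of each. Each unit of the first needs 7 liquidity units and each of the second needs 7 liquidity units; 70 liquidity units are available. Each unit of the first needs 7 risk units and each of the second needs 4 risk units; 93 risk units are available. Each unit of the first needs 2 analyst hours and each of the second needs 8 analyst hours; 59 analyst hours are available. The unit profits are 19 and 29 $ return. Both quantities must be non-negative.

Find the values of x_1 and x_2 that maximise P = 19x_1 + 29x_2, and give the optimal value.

x_1 = 7/2, x_2 = 13/2, maximum P = 255

Corner points and P = 19x_1 + 29x_2:
  (0, 0) → P = 0
  (0, 59/8) → P = 1711/8
  (10, 0) → P = 190
  (7/2, 13/2) → P = 255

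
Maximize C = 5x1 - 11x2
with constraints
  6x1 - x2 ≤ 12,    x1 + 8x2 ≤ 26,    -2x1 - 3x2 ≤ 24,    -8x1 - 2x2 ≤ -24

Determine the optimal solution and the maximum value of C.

x1 = 12/5, x2 = 12/5, maximum C = -72/5

Vertices and C = 5x1 - 11x2:
  (122/49, 144/49) → C = -974/49
  (12/5, 12/5) → C = -72/5
  (70/31, 92/31) → C = -662/31

At the optimal vertex, 6x1 - x2 = 12 and -8x1 - 2x2 = -24.
Solving simultaneously gives x1 = 12/5, x2 = 12/5.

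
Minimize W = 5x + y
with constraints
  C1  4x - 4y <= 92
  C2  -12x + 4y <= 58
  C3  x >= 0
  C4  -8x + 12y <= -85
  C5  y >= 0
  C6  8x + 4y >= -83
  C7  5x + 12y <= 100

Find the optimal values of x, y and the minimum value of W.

Feasible corners and W = 5x + y:
  (85/8, 0) → W = 425/8
  (185/13, 125/52) → W = 3825/52
  (20, 0) → W = 100

x = 85/8, y = 0, minimum W = 425/8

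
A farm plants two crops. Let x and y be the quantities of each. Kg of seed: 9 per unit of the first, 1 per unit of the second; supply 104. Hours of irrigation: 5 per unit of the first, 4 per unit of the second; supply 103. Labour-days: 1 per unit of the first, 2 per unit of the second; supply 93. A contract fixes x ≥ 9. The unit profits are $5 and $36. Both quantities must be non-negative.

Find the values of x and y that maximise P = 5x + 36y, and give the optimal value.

x = 9, y = 29/2, maximum P = 567

The optimum lies where 5x + 4y = 103 and x = 9.
Solving simultaneously gives x = 9, y = 29/2.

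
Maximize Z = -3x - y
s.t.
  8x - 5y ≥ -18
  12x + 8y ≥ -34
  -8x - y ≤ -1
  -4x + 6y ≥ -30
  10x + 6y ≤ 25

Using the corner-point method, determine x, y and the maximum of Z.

Vertices and Z = -3x - y:
  (-13/48, 19/6) → Z = -113/48
  (17/98, 190/49) → Z = -431/98
  (9/13, -59/13) → Z = 32/13
  (55/14, -50/21) → Z = -395/42

The optimum lies where -8x - y = -1 and -4x + 6y = -30.
Solving simultaneously gives x = 9/13, y = -59/13.

x = 9/13, y = -59/13, maximum Z = 32/13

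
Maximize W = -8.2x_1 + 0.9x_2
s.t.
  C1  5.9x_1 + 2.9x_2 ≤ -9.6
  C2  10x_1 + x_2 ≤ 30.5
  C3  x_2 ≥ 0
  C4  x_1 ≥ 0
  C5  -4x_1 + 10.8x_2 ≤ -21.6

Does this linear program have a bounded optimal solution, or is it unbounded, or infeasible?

The boundaries 5.9x_1 + 2.9x_2 = -9.6 and 10x_1 + x_2 = 30.5 meet at (1961/462, -5519/462), but that point violates x_2 ≥ 0. Every candidate vertex is excluded by some other constraint, so the feasible region is empty.

infeasible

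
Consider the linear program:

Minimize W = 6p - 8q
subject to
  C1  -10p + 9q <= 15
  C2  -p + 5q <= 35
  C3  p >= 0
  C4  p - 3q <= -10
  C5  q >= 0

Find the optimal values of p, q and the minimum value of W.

p = 240/41, q = 335/41, minimum W = -1240/41

Extreme points and W = 6p - 8q:
  (240/41, 335/41) → W = -1240/41
  (15/7, 85/21) → W = -410/21
  (55/2, 25/2) → W = 65

At the optimal vertex, -10p + 9q = 15 and -p + 5q = 35.
Solving simultaneously gives p = 240/41, q = 335/41.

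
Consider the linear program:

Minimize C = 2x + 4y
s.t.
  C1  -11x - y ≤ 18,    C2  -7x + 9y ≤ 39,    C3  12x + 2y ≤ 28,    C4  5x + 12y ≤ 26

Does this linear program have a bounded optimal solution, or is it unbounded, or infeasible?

unbounded

From the feasible point (-201/106, 303/106), moving in the direction (2, -12) keeps every constraint satisfied while C decreases without bound.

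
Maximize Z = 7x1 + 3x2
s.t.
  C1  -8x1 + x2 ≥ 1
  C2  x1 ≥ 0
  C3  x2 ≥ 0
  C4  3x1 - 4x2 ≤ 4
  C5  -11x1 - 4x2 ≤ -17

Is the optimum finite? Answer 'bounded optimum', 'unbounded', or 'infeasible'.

unbounded

From the feasible point (13/43, 147/43), moving in the direction (0, 1) keeps every constraint satisfied while Z increases without bound.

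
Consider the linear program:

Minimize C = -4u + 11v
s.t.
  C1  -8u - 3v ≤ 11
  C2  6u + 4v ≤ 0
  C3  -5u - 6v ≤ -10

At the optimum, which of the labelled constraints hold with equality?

Corner points and C = -4u + 11v:
  (-22/7, 33/7) → C = 451/7
  (-32/11, 45/11) → C = 623/11
  (-5/2, 15/4) → C = 205/4

The minimum is at (-5/2, 15/4). Substituting into each constraint, equality holds for C2 and C3; the remaining constraints have slack.

C2 and C3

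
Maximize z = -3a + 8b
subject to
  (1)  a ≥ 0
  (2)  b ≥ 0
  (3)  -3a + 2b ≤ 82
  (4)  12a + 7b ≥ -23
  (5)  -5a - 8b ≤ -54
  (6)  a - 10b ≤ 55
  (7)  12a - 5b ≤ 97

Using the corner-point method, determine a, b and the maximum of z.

Extreme points and z = -3a + 8b:
  (0, 41) → z = 328
  (0, 27/4) → z = 54
  (604/9, 425/3) → z = 932
  (1046/121, 163/121) → z = -1834/121

a = 604/9, b = 425/3, maximum z = 932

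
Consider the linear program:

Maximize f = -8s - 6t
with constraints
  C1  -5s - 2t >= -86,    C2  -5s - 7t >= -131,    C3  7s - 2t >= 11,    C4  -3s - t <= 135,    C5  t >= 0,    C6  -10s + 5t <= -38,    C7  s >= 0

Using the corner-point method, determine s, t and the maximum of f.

s = 19/5, t = 0, maximum f = -152/5

The optimum lies where t = 0 and -10s + 5t = -38.
Solving simultaneously gives s = 19/5, t = 0.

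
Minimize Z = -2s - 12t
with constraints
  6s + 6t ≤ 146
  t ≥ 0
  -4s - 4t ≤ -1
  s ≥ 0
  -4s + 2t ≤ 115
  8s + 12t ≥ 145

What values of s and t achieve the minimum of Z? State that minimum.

Corner points and Z = -2s - 12t:
  (73/3, 0) → Z = -146/3
  (0, 73/3) → Z = -292
  (145/8, 0) → Z = -145/4
  (0, 145/12) → Z = -145

s = 0, t = 73/3, minimum Z = -292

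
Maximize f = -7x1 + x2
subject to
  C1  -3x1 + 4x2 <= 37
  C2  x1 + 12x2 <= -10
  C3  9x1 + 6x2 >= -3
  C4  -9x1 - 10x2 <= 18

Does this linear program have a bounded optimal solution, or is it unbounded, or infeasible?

bounded optimum

Feasible corners and f = -7x1 + x2:
  (4/17, -29/34) → f = -5/2
  (13/6, -15/4) → f = -227/12
The feasible region has finitely many vertices and no improving ray; the maximum is -5/2 at (4/17, -29/34).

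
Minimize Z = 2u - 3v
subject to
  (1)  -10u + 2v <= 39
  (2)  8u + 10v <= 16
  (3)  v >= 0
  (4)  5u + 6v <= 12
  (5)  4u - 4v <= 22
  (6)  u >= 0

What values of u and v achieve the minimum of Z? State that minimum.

u = 0, v = 8/5, minimum Z = -24/5

Feasible corners and Z = 2u - 3v:
  (2, 0) → Z = 4
  (0, 8/5) → Z = -24/5
  (0, 0) → Z = 0

At the optimal vertex, 8u + 10v = 16 and u = 0.
Solving simultaneously gives u = 0, v = 8/5.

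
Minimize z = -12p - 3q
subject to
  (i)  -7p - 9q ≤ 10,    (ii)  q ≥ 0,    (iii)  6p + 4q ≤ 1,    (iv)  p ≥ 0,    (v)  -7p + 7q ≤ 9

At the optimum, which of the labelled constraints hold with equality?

Vertices and z = -12p - 3q:
  (1/6, 0) → z = -2
  (0, 0) → z = 0
  (0, 1/4) → z = -3/4

The minimum is at (1/6, 0). Substituting into each constraint, equality holds for (ii) and (iii); the remaining constraints have slack.

(ii) and (iii)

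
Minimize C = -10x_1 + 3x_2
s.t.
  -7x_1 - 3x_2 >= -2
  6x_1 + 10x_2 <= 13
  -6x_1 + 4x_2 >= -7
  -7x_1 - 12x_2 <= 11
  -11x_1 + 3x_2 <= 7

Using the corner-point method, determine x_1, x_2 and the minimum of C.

x_1 = 29/46, x_2 = -37/46, minimum C = -401/46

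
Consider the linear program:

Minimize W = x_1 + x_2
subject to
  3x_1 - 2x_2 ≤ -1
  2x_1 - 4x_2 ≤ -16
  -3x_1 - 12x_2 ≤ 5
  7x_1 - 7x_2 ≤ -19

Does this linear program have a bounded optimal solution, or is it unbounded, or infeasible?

From the feasible point (31/7, 50/7), moving in the direction (-12, 3) keeps every constraint satisfied while W decreases without bound.

unbounded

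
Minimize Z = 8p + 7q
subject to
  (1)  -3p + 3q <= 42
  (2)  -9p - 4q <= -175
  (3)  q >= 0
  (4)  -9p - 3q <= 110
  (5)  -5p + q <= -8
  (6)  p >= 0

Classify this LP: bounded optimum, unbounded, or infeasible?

Vertices and Z = 8p + 7q:
  (119/13, 301/13) → Z = 3059/13
  (175/9, 0) → Z = 1400/9
The feasible region has finitely many vertices and no improving ray; the minimum is 1400/9 at (175/9, 0).

bounded optimum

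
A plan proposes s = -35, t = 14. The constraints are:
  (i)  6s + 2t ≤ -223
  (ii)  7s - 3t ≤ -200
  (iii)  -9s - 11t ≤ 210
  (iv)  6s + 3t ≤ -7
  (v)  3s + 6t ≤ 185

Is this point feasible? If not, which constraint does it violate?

not feasible — violates (i)

Constraint (i): 6s + 2t = -182, which is not ≤ -223. All other constraints are satisfied.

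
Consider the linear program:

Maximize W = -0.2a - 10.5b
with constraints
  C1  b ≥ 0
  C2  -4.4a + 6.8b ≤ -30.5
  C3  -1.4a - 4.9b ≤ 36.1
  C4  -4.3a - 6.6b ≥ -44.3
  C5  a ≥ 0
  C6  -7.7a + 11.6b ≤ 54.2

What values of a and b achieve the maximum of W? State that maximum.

The optimum lies where b = 0 and -4.4a + 6.8b = -30.5.
Solving simultaneously gives a = 305/44, b = 0.

a = 305/44, b = 0, maximum W = -61/44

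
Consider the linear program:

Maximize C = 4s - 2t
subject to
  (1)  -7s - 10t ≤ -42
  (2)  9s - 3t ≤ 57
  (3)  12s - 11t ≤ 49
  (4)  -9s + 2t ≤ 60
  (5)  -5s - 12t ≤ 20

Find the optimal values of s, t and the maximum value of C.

s = 160/21, t = 27/7, maximum C = 478/21

Vertices and C = 4s - 2t:
  (952/197, 161/197) → C = 3486/197
  (-129/26, 399/52) → C = -915/26
  (160/21, 27/7) → C = 478/21
The feasible region is unbounded (it extends along (2, 9), (1, 3)), but C strictly decreases along every unbounded feasible direction, so there is no improving ray and the maximum is attained at a vertex.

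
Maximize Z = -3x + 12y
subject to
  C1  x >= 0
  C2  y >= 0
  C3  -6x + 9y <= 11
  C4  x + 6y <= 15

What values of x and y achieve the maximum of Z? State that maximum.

Extreme points and Z = -3x + 12y:
  (0, 0) → Z = 0
  (0, 11/9) → Z = 44/3
  (15, 0) → Z = -45
  (23/15, 101/45) → Z = 67/3

At the optimal vertex, -6x + 9y = 11 and x + 6y = 15.
Solving simultaneously gives x = 23/15, y = 101/45.

x = 23/15, y = 101/45, maximum Z = 67/3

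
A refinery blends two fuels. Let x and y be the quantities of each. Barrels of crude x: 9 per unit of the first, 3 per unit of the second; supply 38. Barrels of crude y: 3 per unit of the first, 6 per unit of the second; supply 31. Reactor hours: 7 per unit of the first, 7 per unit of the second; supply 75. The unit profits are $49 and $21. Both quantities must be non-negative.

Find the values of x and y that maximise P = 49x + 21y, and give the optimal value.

Extreme points and P = 49x + 21y:
  (0, 0) → P = 0
  (0, 31/6) → P = 217/2
  (38/9, 0) → P = 1862/9
  (3, 11/3) → P = 224

The binding constraints are 9x + 3y = 38 and 3x + 6y = 31.
Solving simultaneously gives x = 3, y = 11/3.

x = 3, y = 11/3, maximum P = 224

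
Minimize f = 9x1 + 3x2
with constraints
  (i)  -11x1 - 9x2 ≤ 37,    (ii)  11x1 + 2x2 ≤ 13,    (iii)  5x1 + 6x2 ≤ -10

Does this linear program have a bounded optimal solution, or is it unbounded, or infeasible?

Extreme points and f = 9x1 + 3x2:
  (191/77, -50/7) → f = 69/77
  (-44/7, 25/7) → f = -321/7
  (7/4, -25/8) → f = 51/8
The feasible region has finitely many vertices and no improving ray; the minimum is -321/7 at (-44/7, 25/7).

bounded optimum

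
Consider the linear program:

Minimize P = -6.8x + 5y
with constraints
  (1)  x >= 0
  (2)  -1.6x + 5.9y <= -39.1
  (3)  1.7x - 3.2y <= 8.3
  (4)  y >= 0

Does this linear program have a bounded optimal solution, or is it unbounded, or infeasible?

The boundaries x = 0 and y = 0 meet at (0, 0), but that point violates -1.6x + 5.9y ≤ -39.1. Every candidate vertex is excluded by some other constraint, so the feasible region is empty.

infeasible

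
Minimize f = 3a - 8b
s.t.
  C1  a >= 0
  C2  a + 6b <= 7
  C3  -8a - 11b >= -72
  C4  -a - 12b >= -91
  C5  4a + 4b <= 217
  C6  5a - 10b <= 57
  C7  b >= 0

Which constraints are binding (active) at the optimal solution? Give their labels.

Feasible corners and f = 3a - 8b:
  (0, 7/6) → f = -28/3
  (0, 0) → f = 0
  (7, 0) → f = 21

The minimum is at (0, 7/6). Substituting into each constraint, equality holds for C1 and C2; the remaining constraints have slack.

C1 and C2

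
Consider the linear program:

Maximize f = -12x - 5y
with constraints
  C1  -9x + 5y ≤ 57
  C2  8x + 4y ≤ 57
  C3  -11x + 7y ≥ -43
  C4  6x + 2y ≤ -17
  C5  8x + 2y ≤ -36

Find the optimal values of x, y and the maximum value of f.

Extreme points and f = -12x - 5y:
  (-307/4, -507/4) → f = 6219/4
  (-147/29, 66/29) → f = 1434/29
  (-83/39, -370/39) → f = 2846/39

The binding constraints are -9x + 5y = 57 and -11x + 7y = -43.
Solving simultaneously gives x = -307/4, y = -507/4.

x = -307/4, y = -507/4, maximum f = 6219/4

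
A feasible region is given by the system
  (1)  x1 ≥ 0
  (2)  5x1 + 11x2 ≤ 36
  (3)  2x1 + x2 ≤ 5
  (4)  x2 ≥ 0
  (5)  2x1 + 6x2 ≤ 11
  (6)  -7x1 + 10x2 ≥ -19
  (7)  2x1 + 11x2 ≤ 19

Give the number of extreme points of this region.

5

Intersecting each pair of boundary lines and keeping only the points that satisfy every inequality leaves:
  (0, 0)
  (0, 19/11)
  (5/2, 0)
  (19/10, 6/5)
  (7/10, 8/5)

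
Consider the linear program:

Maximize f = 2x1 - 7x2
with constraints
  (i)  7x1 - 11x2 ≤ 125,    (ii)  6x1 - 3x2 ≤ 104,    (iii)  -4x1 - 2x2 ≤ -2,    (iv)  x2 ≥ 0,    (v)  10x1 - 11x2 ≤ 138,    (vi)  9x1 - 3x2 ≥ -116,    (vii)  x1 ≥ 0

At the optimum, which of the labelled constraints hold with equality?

(iv) and (v)

Corner points and f = 2x1 - 7x2:
  (365/18, 53/9) → f = -2/3
  (1/2, 0) → f = 1
  (0, 1) → f = -7
  (69/5, 0) → f = 138/5
  (0, 116/3) → f = -812/3
The feasible region is unbounded (it extends along (1, 3), (1, 2)), but f strictly decreases along every unbounded feasible direction, so there is no improving ray and the maximum is attained at a vertex.

The maximum is at (69/5, 0). Substituting into each constraint, equality holds for (iv) and (v); the remaining constraints have slack.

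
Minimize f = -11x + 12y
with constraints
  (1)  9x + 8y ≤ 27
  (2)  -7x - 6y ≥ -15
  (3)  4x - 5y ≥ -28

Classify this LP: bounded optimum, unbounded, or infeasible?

unbounded

From the feasible point (-93/59, 256/59), moving in the direction (6, -7) keeps every constraint satisfied while f decreases without bound.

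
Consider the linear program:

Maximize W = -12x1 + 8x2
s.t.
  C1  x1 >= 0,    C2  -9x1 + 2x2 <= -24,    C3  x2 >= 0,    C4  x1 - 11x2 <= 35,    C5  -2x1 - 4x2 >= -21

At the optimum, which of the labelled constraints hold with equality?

Extreme points and W = -12x1 + 8x2:
  (8/3, 0) → W = -32
  (69/20, 141/40) → W = -66/5
  (21/2, 0) → W = -126

The maximum is at (69/20, 141/40). Substituting into each constraint, equality holds for C2 and C5; the remaining constraints have slack.

C2 and C5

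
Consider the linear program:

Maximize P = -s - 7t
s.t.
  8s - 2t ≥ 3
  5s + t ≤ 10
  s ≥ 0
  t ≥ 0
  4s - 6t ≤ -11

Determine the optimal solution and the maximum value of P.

s = 1, t = 5/2, maximum P = -37/2

Vertices and P = -s - 7t:
  (23/18, 65/18) → P = -239/9
  (1, 5/2) → P = -37/2
  (49/34, 95/34) → P = -21

At the optimal vertex, 8s - 2t = 3 and 4s - 6t = -11.
Solving simultaneously gives s = 1, t = 5/2.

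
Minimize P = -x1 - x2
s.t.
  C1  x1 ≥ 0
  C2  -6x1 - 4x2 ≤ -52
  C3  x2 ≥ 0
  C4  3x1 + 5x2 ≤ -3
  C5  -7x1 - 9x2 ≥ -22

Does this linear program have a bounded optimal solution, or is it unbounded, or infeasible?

The boundaries -6x1 - 4x2 = -52 and 3x1 + 5x2 = -3 meet at (136/9, -29/3), but that point violates x2 ≥ 0. Every candidate vertex is excluded by some other constraint, so the feasible region is empty.

infeasible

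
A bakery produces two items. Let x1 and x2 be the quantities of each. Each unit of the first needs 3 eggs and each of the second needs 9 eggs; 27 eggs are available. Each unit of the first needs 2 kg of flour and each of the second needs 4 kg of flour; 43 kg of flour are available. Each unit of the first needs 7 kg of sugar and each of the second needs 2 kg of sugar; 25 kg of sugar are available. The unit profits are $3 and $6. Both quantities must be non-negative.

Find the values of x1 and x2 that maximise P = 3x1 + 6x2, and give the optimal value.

Corner points and P = 3x1 + 6x2:
  (0, 0) → P = 0
  (0, 3) → P = 18
  (25/7, 0) → P = 75/7
  (3, 2) → P = 21

x1 = 3, x2 = 2, maximum P = 21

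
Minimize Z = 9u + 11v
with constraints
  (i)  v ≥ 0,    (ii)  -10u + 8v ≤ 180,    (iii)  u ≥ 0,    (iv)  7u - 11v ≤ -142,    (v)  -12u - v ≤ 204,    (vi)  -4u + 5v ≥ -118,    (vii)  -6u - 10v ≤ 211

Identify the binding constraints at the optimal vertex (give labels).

Feasible corners and Z = 9u + 11v:
  (0, 45/2) → Z = 495/2
  (0, 142/11) → Z = 142
  (2008/9, 1394/9) → Z = 33406/9
The feasible region is unbounded (it extends along (5, 4), (4, 5)), but Z strictly increases along every unbounded feasible direction, so there is no improving ray and the minimum is attained at a vertex.

The minimum is at (0, 142/11). Substituting into each constraint, equality holds for (iii) and (iv); the remaining constraints have slack.

(iii) and (iv)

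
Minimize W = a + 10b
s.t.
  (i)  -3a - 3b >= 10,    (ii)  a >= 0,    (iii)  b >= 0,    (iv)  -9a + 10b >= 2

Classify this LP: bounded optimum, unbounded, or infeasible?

The boundaries -3a - 3b = 10 and b = 0 meet at (-10/3, 0), but that point violates a ≥ 0. Every candidate vertex is excluded by some other constraint, so the feasible region is empty.

infeasible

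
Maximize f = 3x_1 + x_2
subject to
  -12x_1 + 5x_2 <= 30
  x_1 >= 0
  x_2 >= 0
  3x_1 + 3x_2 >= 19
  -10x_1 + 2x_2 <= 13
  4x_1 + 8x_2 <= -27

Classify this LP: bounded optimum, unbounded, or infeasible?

The boundaries -12x_1 + 5x_2 = 30 and 3x_1 + 3x_2 = 19 meet at (5/51, 106/17), but that point violates 4x_1 + 8x_2 ≤ -27. Every candidate vertex is excluded by some other constraint, so the feasible region is empty.

infeasible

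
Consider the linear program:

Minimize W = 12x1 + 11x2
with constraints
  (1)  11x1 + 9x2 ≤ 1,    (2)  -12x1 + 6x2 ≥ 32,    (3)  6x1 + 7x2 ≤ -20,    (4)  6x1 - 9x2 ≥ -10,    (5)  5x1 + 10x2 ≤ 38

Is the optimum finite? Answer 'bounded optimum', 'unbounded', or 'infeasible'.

From the feasible point (-19/6, -1), moving in the direction (-6, -12) keeps every constraint satisfied while W decreases without bound.

unbounded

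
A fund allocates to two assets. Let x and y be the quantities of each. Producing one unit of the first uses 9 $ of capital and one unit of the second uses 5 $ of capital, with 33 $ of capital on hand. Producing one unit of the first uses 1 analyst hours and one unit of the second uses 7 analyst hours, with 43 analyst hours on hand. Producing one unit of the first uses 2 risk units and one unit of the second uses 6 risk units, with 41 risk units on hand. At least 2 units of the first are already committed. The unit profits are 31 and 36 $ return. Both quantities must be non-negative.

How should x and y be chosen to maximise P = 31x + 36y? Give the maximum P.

Corner points and P = 31x + 36y:
  (11/3, 0) → P = 341/3
  (2, 0) → P = 62
  (2, 3) → P = 170

x = 2, y = 3, maximum P = 170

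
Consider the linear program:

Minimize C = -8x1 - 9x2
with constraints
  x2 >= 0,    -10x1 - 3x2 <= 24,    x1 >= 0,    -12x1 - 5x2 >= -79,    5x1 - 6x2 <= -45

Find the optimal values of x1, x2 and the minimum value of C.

x1 = 0, x2 = 79/5, minimum C = -711/5

The binding constraints are x1 = 0 and -12x1 - 5x2 = -79.
Solving simultaneously gives x1 = 0, x2 = 79/5.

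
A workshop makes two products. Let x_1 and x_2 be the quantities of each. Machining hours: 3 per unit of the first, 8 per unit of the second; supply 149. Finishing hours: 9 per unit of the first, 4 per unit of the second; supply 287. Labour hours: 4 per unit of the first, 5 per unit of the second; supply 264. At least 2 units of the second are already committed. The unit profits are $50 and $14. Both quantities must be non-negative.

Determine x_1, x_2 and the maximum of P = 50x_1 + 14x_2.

x_1 = 31, x_2 = 2, maximum P = 1578

Feasible corners and P = 50x_1 + 14x_2:
  (0, 149/8) → P = 1043/4
  (0, 2) → P = 28
  (85/3, 8) → P = 4586/3
  (31, 2) → P = 1578

The binding constraints are 9x_1 + 4x_2 = 287 and x_2 = 2.
Solving simultaneously gives x_1 = 31, x_2 = 2.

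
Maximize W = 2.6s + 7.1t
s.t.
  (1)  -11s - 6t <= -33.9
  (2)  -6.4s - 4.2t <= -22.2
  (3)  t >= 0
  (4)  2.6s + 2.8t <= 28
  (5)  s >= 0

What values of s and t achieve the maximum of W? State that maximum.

Vertices and W = 2.6s + 7.1t:
  (153/130, 227/65) → W = 9053/325
  (0, 113/20) → W = 8023/200
  (111/32, 0) → W = 1443/160
  (140/13, 0) → W = 28
  (0, 10) → W = 71

The binding constraints are 2.6s + 2.8t = 28 and s = 0.
Solving simultaneously gives s = 0, t = 10.

s = 0, t = 10, maximum W = 71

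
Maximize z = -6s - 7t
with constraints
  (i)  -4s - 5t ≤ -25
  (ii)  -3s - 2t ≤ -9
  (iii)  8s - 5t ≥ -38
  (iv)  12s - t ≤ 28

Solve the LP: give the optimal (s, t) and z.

s = -5/7, t = 39/7, maximum z = -243/7

The binding constraints are -4s - 5t = -25 and -3s - 2t = -9.
Solving simultaneously gives s = -5/7, t = 39/7.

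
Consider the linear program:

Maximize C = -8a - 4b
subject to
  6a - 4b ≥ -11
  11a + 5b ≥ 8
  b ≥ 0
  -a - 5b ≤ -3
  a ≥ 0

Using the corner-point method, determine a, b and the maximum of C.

a = 1/2, b = 1/2, maximum C = -6

The feasible region is unbounded (it extends along (2, 3), (1, 0)), but C strictly decreases along every unbounded feasible direction, so there is no improving ray and the maximum is attained at a vertex.

At the optimal vertex, 11a + 5b = 8 and -a - 5b = -3.
Solving simultaneously gives a = 1/2, b = 1/2.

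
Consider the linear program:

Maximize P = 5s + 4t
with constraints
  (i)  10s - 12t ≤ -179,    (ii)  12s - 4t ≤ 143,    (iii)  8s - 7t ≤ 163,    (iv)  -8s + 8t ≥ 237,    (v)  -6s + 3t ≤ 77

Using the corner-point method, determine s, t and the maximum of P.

Extreme points and P = 5s + 4t:
  (523/16, 997/16) → P = 6603/16
  (737/12, 297/2) → P = 10813/12
  (95/24, 403/12) → P = 1233/8

s = 737/12, t = 297/2, maximum P = 10813/12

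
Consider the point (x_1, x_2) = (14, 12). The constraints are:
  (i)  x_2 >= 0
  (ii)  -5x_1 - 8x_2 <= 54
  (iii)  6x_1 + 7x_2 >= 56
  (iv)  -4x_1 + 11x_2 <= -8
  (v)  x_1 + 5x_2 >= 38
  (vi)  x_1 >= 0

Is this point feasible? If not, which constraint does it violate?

not feasible — violates (iv)

Constraint (iv): -4x_1 + 11x_2 = 76, which is not ≤ -8. All other constraints are satisfied.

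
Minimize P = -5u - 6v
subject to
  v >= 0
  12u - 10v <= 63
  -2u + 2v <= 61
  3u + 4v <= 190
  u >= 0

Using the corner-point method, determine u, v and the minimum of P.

The binding constraints are 12u - 10v = 63 and 3u + 4v = 190.
Solving simultaneously gives u = 1076/39, v = 697/26.

u = 1076/39, v = 697/26, minimum P = -11653/39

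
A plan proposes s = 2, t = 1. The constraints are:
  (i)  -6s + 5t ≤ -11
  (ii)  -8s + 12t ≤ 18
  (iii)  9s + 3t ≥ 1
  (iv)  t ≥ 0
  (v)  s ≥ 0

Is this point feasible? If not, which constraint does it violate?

not feasible — violates (i)

Constraint (i): -6s + 5t = -7, which is not ≤ -11. All other constraints are satisfied.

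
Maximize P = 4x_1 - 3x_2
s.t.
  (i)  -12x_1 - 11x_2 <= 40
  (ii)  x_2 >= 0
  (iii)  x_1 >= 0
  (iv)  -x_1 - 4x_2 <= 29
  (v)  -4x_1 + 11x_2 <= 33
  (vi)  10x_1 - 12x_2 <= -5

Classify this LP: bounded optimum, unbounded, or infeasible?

Extreme points and P = 4x_1 - 3x_2:
  (0, 3) → P = -9
  (0, 5/12) → P = -5/4
  (11/2, 5) → P = 7
The feasible region has finitely many vertices and no improving ray; the maximum is 7 at (11/2, 5).

bounded optimum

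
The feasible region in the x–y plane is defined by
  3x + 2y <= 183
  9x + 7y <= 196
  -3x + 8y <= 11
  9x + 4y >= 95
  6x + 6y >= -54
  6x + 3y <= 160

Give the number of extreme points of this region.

Pairwise boundary intersections that survive every other constraint:
  (497/31, 229/31)
  (532/15, -88/5)
  (179/21, 32/7)
  (131/5, -176/5)
  (187/3, -214/3)

5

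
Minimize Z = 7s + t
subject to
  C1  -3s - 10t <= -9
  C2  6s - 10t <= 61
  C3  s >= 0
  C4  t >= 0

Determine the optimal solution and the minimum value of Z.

s = 0, t = 9/10, minimum Z = 9/10

Extreme points and Z = 7s + t:
  (0, 9/10) → Z = 9/10
  (3, 0) → Z = 21
  (61/6, 0) → Z = 427/6
The feasible region is unbounded (it extends along (0, 1), (5, 3)), but Z strictly increases along every unbounded feasible direction, so there is no improving ray and the minimum is attained at a vertex.

At the optimal vertex, -3s - 10t = -9 and s = 0.
Solving simultaneously gives s = 0, t = 9/10.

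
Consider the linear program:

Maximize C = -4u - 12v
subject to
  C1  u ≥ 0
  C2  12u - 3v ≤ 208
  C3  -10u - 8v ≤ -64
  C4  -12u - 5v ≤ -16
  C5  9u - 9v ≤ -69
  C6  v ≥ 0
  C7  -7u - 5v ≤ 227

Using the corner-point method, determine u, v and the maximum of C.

Extreme points and C = -4u - 12v:
  (0, 8) → C = -96
  (77/3, 100/3) → C = -1508/3
  (4/27, 211/27) → C = -2548/27
The feasible region is unbounded (it extends along (0, 1), (1, 4)), but C strictly decreases along every unbounded feasible direction, so there is no improving ray and the maximum is attained at a vertex.

The optimum lies where -10u - 8v = -64 and 9u - 9v = -69.
Solving simultaneously gives u = 4/27, v = 211/27.

u = 4/27, v = 211/27, maximum C = -2548/27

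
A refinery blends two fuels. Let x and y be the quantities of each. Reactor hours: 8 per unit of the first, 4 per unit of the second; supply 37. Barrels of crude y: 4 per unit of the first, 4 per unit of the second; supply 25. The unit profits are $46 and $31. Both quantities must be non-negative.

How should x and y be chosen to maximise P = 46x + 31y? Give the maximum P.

x = 3, y = 13/4, maximum P = 955/4

Feasible corners and P = 46x + 31y:
  (0, 0) → P = 0
  (0, 25/4) → P = 775/4
  (37/8, 0) → P = 851/4
  (3, 13/4) → P = 955/4

The optimum lies where 8x + 4y = 37 and 4x + 4y = 25.
Solving simultaneously gives x = 3, y = 13/4.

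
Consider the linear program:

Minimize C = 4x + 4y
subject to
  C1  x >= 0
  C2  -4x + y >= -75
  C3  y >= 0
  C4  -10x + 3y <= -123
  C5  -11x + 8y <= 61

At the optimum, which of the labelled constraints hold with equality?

Feasible corners and C = 4x + 4y:
  (75/4, 0) → C = 75
  (661/21, 1069/21) → C = 6920/21
  (123/10, 0) → C = 246/5
  (1167/47, 1963/47) → C = 12520/47

The minimum is at (123/10, 0). Substituting into each constraint, equality holds for C3 and C4; the remaining constraints have slack.

C3 and C4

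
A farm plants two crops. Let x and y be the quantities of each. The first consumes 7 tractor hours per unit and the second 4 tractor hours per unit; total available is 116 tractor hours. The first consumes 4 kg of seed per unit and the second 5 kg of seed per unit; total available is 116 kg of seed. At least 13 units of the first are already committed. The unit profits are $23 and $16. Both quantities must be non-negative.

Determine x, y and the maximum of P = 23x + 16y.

x = 13, y = 25/4, maximum P = 399

Vertices and P = 23x + 16y:
  (116/7, 0) → P = 2668/7
  (13, 0) → P = 299
  (13, 25/4) → P = 399

The binding constraints are 7x + 4y = 116 and x = 13.
Solving simultaneously gives x = 13, y = 25/4.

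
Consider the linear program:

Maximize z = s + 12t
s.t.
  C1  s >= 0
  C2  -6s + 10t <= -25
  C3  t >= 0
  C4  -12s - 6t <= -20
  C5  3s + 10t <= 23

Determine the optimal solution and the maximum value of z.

Feasible corners and z = s + 12t:
  (25/6, 0) → z = 25/6
  (16/3, 7/10) → z = 206/15
  (23/3, 0) → z = 23/3

s = 16/3, t = 7/10, maximum z = 206/15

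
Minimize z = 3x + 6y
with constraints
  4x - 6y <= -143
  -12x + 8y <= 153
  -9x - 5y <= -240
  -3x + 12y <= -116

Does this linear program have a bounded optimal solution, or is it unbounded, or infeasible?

The boundaries 4x - 6y = -143 and -9x - 5y = -240 meet at (725/74, 2247/74), but that point violates -3x + 12y ≤ -116. Every candidate vertex is excluded by some other constraint, so the feasible region is empty.

infeasible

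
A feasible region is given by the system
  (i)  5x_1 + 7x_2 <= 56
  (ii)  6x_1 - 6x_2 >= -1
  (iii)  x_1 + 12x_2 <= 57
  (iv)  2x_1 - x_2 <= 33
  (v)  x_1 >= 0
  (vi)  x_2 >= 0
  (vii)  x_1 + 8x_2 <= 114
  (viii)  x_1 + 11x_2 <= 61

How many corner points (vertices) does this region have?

5

Of the 28 pairwise boundary intersections, those satisfying every inequality are:
  (273/53, 229/53)
  (56/5, 0)
  (55/13, 343/78)
  (0, 1/6)
  (0, 0)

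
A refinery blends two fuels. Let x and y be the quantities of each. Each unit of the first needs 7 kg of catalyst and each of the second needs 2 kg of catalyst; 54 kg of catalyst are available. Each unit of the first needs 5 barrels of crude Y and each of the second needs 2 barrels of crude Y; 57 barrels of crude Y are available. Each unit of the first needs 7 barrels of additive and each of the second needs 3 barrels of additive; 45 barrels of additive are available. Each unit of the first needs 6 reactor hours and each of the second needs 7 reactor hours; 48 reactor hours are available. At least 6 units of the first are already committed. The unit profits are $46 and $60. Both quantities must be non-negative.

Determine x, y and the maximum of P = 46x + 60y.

Vertices and P = 46x + 60y:
  (45/7, 0) → P = 2070/7
  (6, 0) → P = 276
  (6, 1) → P = 336

At the optimal vertex, 7x + 3y = 45 and x = 6.
Solving simultaneously gives x = 6, y = 1.

x = 6, y = 1, maximum P = 336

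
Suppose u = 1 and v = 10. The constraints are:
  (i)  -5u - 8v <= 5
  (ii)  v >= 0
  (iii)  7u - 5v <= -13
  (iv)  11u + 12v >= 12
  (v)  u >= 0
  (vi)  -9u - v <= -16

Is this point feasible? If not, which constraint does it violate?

feasible

(i): -85 ≤ 5 ✓
(ii): 10 ≥ 0 ✓
(iii): -43 ≤ -13 ✓
(iv): 131 ≥ 12 ✓
(v): 1 ≥ 0 ✓
(vi): -19 ≤ -16 ✓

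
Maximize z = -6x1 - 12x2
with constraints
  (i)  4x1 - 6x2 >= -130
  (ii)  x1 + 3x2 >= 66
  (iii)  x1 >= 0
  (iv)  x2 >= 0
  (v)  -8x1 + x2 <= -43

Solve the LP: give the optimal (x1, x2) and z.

x1 = 39/5, x2 = 97/5, maximum z = -1398/5

Extreme points and z = -6x1 - 12x2:
  (97/11, 303/11) → z = -4218/11
  (66, 0) → z = -396
  (39/5, 97/5) → z = -1398/5
The feasible region is unbounded (it extends along (3, 2), (1, 0)), but z strictly decreases along every unbounded feasible direction, so there is no improving ray and the maximum is attained at a vertex.

The binding constraints are x1 + 3x2 = 66 and -8x1 + x2 = -43.
Solving simultaneously gives x1 = 39/5, x2 = 97/5.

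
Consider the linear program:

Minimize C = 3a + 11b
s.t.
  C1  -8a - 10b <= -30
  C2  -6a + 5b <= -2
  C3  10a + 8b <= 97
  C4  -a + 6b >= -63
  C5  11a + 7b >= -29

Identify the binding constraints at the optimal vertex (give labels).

Feasible corners and C = 3a + 11b:
  (17/10, 41/25) → C = 1157/50
  (405/29, -237/29) → C = -48
  (501/98, 281/49) → C = 7685/98
  (543/34, -533/68) → C = -2605/68

The minimum is at (405/29, -237/29). Substituting into each constraint, equality holds for C1 and C4; the remaining constraints have slack.

C1 and C4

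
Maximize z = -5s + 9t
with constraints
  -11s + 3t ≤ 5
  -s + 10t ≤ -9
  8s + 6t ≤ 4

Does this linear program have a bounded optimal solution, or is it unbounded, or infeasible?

Vertices and z = -5s + 9t:
  (-77/107, -104/107) → z = -551/107
  (47/43, -34/43) → z = -541/43
The feasible region has finitely many vertices and no improving ray; the maximum is -551/107 at (-77/107, -104/107).

bounded optimum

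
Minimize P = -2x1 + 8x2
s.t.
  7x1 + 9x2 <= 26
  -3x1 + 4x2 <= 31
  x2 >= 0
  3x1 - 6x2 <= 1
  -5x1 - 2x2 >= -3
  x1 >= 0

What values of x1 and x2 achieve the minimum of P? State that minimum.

Feasible corners and P = -2x1 + 8x2:
  (1/3, 0) → P = -2/3
  (0, 0) → P = 0
  (5/9, 1/9) → P = -2/9
  (0, 3/2) → P = 12

The optimum lies where x2 = 0 and 3x1 - 6x2 = 1.
Solving simultaneously gives x1 = 1/3, x2 = 0.

x1 = 1/3, x2 = 0, minimum P = -2/3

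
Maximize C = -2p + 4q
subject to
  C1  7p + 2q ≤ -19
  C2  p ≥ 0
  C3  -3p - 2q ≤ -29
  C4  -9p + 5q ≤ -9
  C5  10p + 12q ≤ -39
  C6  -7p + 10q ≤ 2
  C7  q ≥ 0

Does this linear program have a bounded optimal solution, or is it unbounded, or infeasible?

infeasible

The boundaries -7p + 10q = 2 and q = 0 meet at (-2/7, 0), but that point violates 7p + 2q ≤ -19. Every candidate vertex is excluded by some other constraint, so the feasible region is empty.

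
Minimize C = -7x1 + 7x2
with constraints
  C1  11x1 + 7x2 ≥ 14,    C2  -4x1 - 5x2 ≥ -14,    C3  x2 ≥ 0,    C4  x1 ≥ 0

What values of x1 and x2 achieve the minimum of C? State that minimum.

x1 = 7/2, x2 = 0, minimum C = -49/2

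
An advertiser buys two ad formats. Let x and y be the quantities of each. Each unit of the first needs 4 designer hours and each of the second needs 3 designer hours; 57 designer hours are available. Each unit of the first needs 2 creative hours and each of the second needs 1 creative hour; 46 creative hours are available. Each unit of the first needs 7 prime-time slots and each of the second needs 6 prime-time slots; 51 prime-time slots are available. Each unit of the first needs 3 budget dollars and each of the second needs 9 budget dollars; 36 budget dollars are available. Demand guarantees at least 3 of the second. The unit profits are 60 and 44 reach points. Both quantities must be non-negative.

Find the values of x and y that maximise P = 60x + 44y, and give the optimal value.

Corner points and P = 60x + 44y:
  (0, 4) → P = 176
  (0, 3) → P = 132
  (3, 3) → P = 312

The binding constraints are 3x + 9y = 36 and y = 3.
Solving simultaneously gives x = 3, y = 3.

x = 3, y = 3, maximum P = 312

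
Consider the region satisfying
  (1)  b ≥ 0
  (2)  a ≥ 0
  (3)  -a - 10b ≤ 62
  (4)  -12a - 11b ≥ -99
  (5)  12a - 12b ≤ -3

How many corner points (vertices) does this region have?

3

Of the 10 pairwise boundary intersections, those satisfying every inequality are:
  (0, 9)
  (0, 1/4)
  (385/92, 102/23)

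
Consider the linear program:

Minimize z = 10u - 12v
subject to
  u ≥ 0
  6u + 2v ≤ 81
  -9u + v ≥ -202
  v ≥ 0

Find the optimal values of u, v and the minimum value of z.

Extreme points and z = 10u - 12v:
  (0, 81/2) → z = -486
  (0, 0) → z = 0
  (27/2, 0) → z = 135

u = 0, v = 81/2, minimum z = -486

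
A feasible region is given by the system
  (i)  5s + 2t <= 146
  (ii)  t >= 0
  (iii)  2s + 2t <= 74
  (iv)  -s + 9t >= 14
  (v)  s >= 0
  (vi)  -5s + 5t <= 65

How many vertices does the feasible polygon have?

Intersecting each pair of boundary lines and keeping only the points that satisfy every inequality leaves:
  (24, 13)
  (1286/47, 216/47)
  (12, 25)
  (0, 14/9)
  (0, 13)

5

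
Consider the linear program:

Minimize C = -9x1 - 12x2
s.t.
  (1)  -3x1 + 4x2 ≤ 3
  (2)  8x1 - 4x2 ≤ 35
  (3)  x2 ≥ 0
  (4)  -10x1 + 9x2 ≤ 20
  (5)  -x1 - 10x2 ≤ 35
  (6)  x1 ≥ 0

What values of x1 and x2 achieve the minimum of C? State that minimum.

x1 = 38/5, x2 = 129/20, minimum C = -729/5

Extreme points and C = -9x1 - 12x2:
  (38/5, 129/20) → C = -729/5
  (0, 3/4) → C = -9
  (35/8, 0) → C = -315/8
  (0, 0) → C = 0

At the optimal vertex, -3x1 + 4x2 = 3 and 8x1 - 4x2 = 35.
Solving simultaneously gives x1 = 38/5, x2 = 129/20.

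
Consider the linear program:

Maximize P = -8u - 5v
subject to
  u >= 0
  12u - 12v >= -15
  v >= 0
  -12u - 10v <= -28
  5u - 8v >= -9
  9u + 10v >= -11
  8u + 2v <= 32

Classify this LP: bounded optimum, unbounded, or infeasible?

Vertices and P = -8u - 5v:
  (7/3, 0) → P = -56/3
  (4, 0) → P = -32
  (67/73, 124/73) → P = -1156/73
  (119/37, 116/37) → P = -1532/37
The feasible region has finitely many vertices and no improving ray; the maximum is -1156/73 at (67/73, 124/73).

bounded optimum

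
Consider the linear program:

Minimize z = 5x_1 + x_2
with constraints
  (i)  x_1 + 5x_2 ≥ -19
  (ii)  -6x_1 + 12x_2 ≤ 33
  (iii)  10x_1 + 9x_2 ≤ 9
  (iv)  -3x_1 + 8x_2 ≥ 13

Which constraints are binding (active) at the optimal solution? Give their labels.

Extreme points and z = 5x_1 + x_2:
  (-63/58, 64/29) → z = -187/58
  (-9, -7/4) → z = -187/4
  (-45/107, 157/107) → z = -68/107

The minimum is at (-9, -7/4). Substituting into each constraint, equality holds for (ii) and (iv); the remaining constraints have slack.

(ii) and (iv)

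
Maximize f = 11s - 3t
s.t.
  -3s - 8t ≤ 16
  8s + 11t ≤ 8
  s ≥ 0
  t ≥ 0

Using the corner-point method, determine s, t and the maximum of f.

s = 1, t = 0, maximum f = 11

Vertices and f = 11s - 3t:
  (0, 8/11) → f = -24/11
  (1, 0) → f = 11
  (0, 0) → f = 0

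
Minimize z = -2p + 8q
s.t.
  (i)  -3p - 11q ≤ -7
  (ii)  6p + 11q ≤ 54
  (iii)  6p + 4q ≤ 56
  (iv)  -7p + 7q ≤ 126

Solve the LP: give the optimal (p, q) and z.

Vertices and z = -2p + 8q:
  (98/9, -7/3) → z = -364/9
  (-191/14, 61/14) → z = 435/7
  (200/21, -2/7) → z = -64/3
  (-144/17, 162/17) → z = 1584/17

At the optimal vertex, -3p - 11q = -7 and 6p + 4q = 56.
Solving simultaneously gives p = 98/9, q = -7/3.

p = 98/9, q = -7/3, minimum z = -364/9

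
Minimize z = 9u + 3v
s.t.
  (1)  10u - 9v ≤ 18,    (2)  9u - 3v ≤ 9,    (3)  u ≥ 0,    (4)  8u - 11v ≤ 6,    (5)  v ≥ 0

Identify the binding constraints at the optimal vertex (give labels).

(3) and (5)

Extreme points and z = 9u + 3v:
  (27/25, 6/25) → z = 261/25
  (0, 0) → z = 0
  (3/4, 0) → z = 27/4
The feasible region is unbounded (it extends along (0, 1), (1, 3)), but z strictly increases along every unbounded feasible direction, so there is no improving ray and the minimum is attained at a vertex.

The minimum is at (0, 0). Substituting into each constraint, equality holds for (3) and (5); the remaining constraints have slack.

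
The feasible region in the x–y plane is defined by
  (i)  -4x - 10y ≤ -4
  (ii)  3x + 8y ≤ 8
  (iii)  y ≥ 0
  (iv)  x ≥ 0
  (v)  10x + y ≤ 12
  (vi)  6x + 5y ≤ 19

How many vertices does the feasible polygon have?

5

Pairwise boundary intersections that survive every other constraint:
  (1, 0)
  (0, 2/5)
  (0, 1)
  (8/7, 4/7)
  (6/5, 0)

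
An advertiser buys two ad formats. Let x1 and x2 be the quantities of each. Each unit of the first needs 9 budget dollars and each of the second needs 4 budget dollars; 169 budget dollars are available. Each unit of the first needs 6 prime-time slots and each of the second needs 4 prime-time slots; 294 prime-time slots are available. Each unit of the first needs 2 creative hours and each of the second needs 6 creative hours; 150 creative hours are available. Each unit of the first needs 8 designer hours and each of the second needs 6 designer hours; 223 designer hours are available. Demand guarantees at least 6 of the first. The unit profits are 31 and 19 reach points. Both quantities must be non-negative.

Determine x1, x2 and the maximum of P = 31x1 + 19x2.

Vertices and P = 31x1 + 19x2:
  (169/9, 0) → P = 5239/9
  (6, 0) → P = 186
  (9, 22) → P = 697
  (6, 23) → P = 623

At the optimal vertex, 9x1 + 4x2 = 169 and 2x1 + 6x2 = 150.
Solving simultaneously gives x1 = 9, x2 = 22.

x1 = 9, x2 = 22, maximum P = 697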